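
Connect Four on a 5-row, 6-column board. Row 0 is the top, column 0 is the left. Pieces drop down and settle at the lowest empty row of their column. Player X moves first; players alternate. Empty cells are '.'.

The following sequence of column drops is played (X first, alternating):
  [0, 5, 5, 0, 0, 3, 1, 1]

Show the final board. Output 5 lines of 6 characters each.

Answer: ......
......
X.....
OO...X
XX.O.O

Derivation:
Move 1: X drops in col 0, lands at row 4
Move 2: O drops in col 5, lands at row 4
Move 3: X drops in col 5, lands at row 3
Move 4: O drops in col 0, lands at row 3
Move 5: X drops in col 0, lands at row 2
Move 6: O drops in col 3, lands at row 4
Move 7: X drops in col 1, lands at row 4
Move 8: O drops in col 1, lands at row 3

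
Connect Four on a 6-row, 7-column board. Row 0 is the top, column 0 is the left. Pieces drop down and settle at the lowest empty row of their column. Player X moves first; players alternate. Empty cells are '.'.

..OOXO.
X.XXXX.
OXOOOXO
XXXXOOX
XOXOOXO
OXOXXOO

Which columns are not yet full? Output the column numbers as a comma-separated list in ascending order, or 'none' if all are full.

col 0: top cell = '.' → open
col 1: top cell = '.' → open
col 2: top cell = 'O' → FULL
col 3: top cell = 'O' → FULL
col 4: top cell = 'X' → FULL
col 5: top cell = 'O' → FULL
col 6: top cell = '.' → open

Answer: 0,1,6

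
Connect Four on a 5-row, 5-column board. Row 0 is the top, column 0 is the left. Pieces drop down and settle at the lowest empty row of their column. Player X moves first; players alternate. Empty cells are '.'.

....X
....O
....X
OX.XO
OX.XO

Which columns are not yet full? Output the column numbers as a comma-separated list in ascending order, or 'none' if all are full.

col 0: top cell = '.' → open
col 1: top cell = '.' → open
col 2: top cell = '.' → open
col 3: top cell = '.' → open
col 4: top cell = 'X' → FULL

Answer: 0,1,2,3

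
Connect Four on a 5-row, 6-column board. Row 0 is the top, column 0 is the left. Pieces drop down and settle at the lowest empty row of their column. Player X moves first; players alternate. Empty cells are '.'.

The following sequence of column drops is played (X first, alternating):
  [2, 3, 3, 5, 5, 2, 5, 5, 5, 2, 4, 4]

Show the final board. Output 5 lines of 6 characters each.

Move 1: X drops in col 2, lands at row 4
Move 2: O drops in col 3, lands at row 4
Move 3: X drops in col 3, lands at row 3
Move 4: O drops in col 5, lands at row 4
Move 5: X drops in col 5, lands at row 3
Move 6: O drops in col 2, lands at row 3
Move 7: X drops in col 5, lands at row 2
Move 8: O drops in col 5, lands at row 1
Move 9: X drops in col 5, lands at row 0
Move 10: O drops in col 2, lands at row 2
Move 11: X drops in col 4, lands at row 4
Move 12: O drops in col 4, lands at row 3

Answer: .....X
.....O
..O..X
..OXOX
..XOXO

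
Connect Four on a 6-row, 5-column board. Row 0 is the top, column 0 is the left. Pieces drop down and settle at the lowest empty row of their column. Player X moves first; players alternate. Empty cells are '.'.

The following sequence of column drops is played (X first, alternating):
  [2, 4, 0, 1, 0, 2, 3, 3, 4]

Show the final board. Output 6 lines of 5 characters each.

Answer: .....
.....
.....
.....
X.OOX
XOXXO

Derivation:
Move 1: X drops in col 2, lands at row 5
Move 2: O drops in col 4, lands at row 5
Move 3: X drops in col 0, lands at row 5
Move 4: O drops in col 1, lands at row 5
Move 5: X drops in col 0, lands at row 4
Move 6: O drops in col 2, lands at row 4
Move 7: X drops in col 3, lands at row 5
Move 8: O drops in col 3, lands at row 4
Move 9: X drops in col 4, lands at row 4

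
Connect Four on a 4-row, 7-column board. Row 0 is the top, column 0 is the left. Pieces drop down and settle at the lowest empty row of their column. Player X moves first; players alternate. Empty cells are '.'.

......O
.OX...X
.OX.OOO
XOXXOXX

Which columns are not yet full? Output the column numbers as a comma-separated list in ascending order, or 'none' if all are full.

Answer: 0,1,2,3,4,5

Derivation:
col 0: top cell = '.' → open
col 1: top cell = '.' → open
col 2: top cell = '.' → open
col 3: top cell = '.' → open
col 4: top cell = '.' → open
col 5: top cell = '.' → open
col 6: top cell = 'O' → FULL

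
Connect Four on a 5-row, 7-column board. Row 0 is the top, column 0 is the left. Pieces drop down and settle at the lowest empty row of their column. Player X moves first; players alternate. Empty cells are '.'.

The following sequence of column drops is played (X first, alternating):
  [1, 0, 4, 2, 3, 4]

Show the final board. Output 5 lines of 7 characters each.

Move 1: X drops in col 1, lands at row 4
Move 2: O drops in col 0, lands at row 4
Move 3: X drops in col 4, lands at row 4
Move 4: O drops in col 2, lands at row 4
Move 5: X drops in col 3, lands at row 4
Move 6: O drops in col 4, lands at row 3

Answer: .......
.......
.......
....O..
OXOXX..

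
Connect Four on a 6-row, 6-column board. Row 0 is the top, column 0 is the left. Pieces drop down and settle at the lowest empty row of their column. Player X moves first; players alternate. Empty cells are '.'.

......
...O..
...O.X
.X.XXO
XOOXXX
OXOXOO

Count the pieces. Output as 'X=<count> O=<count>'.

X=10 O=9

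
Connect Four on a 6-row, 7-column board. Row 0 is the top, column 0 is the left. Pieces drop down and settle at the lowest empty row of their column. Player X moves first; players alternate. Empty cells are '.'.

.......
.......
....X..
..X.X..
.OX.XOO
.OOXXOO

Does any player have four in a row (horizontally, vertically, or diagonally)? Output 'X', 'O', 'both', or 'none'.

X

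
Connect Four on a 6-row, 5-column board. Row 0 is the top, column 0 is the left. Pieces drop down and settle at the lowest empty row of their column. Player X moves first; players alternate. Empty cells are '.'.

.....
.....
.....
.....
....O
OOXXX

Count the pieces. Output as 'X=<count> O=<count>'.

X=3 O=3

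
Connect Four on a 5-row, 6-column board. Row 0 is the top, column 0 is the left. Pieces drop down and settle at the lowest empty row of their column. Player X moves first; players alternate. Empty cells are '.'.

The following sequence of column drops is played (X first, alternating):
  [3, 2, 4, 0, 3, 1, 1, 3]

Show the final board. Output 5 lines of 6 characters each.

Answer: ......
......
...O..
.X.X..
OOOXX.

Derivation:
Move 1: X drops in col 3, lands at row 4
Move 2: O drops in col 2, lands at row 4
Move 3: X drops in col 4, lands at row 4
Move 4: O drops in col 0, lands at row 4
Move 5: X drops in col 3, lands at row 3
Move 6: O drops in col 1, lands at row 4
Move 7: X drops in col 1, lands at row 3
Move 8: O drops in col 3, lands at row 2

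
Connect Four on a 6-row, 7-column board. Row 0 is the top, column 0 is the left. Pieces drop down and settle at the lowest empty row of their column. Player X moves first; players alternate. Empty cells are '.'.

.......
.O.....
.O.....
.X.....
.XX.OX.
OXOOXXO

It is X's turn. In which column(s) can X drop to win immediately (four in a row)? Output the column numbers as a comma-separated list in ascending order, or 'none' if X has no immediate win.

col 0: drop X → no win
col 1: drop X → no win
col 2: drop X → no win
col 3: drop X → no win
col 4: drop X → no win
col 5: drop X → no win
col 6: drop X → no win

Answer: none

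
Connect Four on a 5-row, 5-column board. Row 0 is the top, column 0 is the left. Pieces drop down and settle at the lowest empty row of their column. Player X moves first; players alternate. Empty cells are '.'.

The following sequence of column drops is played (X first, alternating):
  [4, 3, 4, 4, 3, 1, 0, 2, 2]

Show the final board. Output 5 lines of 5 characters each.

Move 1: X drops in col 4, lands at row 4
Move 2: O drops in col 3, lands at row 4
Move 3: X drops in col 4, lands at row 3
Move 4: O drops in col 4, lands at row 2
Move 5: X drops in col 3, lands at row 3
Move 6: O drops in col 1, lands at row 4
Move 7: X drops in col 0, lands at row 4
Move 8: O drops in col 2, lands at row 4
Move 9: X drops in col 2, lands at row 3

Answer: .....
.....
....O
..XXX
XOOOX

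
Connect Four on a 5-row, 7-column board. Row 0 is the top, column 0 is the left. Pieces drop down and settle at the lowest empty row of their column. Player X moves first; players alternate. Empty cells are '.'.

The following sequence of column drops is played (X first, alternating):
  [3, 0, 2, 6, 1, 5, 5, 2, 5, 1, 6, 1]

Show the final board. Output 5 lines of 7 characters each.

Answer: .......
.......
.O...X.
.OO..XX
OXXX.OO

Derivation:
Move 1: X drops in col 3, lands at row 4
Move 2: O drops in col 0, lands at row 4
Move 3: X drops in col 2, lands at row 4
Move 4: O drops in col 6, lands at row 4
Move 5: X drops in col 1, lands at row 4
Move 6: O drops in col 5, lands at row 4
Move 7: X drops in col 5, lands at row 3
Move 8: O drops in col 2, lands at row 3
Move 9: X drops in col 5, lands at row 2
Move 10: O drops in col 1, lands at row 3
Move 11: X drops in col 6, lands at row 3
Move 12: O drops in col 1, lands at row 2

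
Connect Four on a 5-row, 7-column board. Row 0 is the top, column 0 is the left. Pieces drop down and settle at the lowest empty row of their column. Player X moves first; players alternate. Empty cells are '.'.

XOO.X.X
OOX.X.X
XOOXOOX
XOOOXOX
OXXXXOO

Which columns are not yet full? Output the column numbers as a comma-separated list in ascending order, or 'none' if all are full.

col 0: top cell = 'X' → FULL
col 1: top cell = 'O' → FULL
col 2: top cell = 'O' → FULL
col 3: top cell = '.' → open
col 4: top cell = 'X' → FULL
col 5: top cell = '.' → open
col 6: top cell = 'X' → FULL

Answer: 3,5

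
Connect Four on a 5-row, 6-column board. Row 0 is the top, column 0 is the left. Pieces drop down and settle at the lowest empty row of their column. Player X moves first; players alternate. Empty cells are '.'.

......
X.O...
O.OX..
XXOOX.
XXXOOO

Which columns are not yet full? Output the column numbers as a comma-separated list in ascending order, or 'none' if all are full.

col 0: top cell = '.' → open
col 1: top cell = '.' → open
col 2: top cell = '.' → open
col 3: top cell = '.' → open
col 4: top cell = '.' → open
col 5: top cell = '.' → open

Answer: 0,1,2,3,4,5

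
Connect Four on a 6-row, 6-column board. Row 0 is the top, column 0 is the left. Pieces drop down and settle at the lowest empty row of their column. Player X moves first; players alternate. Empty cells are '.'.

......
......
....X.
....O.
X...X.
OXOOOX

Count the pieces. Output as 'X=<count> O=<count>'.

X=5 O=5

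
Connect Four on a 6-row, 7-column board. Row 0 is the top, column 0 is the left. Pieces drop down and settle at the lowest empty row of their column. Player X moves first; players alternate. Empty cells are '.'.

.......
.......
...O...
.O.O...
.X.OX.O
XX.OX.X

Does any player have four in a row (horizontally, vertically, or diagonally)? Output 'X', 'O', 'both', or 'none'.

O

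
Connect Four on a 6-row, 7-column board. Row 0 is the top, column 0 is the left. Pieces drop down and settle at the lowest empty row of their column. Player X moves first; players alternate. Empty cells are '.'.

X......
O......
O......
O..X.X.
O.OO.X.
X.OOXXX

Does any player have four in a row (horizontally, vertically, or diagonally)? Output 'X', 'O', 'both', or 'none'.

O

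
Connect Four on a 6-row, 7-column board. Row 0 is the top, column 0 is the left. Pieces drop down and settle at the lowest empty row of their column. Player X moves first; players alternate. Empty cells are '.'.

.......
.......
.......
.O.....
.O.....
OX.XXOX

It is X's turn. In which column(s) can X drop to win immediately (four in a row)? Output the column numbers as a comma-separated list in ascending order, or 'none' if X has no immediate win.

Answer: 2

Derivation:
col 0: drop X → no win
col 1: drop X → no win
col 2: drop X → WIN!
col 3: drop X → no win
col 4: drop X → no win
col 5: drop X → no win
col 6: drop X → no win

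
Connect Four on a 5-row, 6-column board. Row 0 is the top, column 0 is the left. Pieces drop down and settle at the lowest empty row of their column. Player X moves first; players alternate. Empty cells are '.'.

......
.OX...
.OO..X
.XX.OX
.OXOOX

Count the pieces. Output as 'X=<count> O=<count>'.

X=7 O=7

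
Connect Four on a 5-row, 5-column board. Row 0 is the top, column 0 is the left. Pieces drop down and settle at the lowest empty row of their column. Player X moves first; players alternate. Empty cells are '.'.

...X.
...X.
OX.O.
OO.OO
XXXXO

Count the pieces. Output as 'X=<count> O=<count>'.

X=7 O=7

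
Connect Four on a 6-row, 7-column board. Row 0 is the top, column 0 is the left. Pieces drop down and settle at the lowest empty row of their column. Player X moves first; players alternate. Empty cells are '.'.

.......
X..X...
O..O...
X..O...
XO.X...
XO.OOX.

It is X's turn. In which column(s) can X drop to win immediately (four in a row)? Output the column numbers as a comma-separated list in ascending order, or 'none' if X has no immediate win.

Answer: none

Derivation:
col 0: drop X → no win
col 1: drop X → no win
col 2: drop X → no win
col 3: drop X → no win
col 4: drop X → no win
col 5: drop X → no win
col 6: drop X → no win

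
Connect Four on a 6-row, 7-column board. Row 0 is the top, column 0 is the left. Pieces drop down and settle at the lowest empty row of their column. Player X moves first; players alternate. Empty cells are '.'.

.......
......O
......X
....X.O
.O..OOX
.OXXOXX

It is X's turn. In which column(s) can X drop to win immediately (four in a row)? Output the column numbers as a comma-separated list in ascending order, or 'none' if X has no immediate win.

Answer: none

Derivation:
col 0: drop X → no win
col 1: drop X → no win
col 2: drop X → no win
col 3: drop X → no win
col 4: drop X → no win
col 5: drop X → no win
col 6: drop X → no win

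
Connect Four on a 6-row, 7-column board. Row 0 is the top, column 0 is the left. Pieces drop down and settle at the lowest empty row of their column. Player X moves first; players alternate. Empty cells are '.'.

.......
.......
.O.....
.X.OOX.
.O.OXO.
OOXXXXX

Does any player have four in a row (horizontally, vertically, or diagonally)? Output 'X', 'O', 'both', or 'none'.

X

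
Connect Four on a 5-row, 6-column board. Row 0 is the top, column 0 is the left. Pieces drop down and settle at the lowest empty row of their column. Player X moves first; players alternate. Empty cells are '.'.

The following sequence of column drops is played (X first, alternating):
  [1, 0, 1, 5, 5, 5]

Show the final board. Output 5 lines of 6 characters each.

Move 1: X drops in col 1, lands at row 4
Move 2: O drops in col 0, lands at row 4
Move 3: X drops in col 1, lands at row 3
Move 4: O drops in col 5, lands at row 4
Move 5: X drops in col 5, lands at row 3
Move 6: O drops in col 5, lands at row 2

Answer: ......
......
.....O
.X...X
OX...O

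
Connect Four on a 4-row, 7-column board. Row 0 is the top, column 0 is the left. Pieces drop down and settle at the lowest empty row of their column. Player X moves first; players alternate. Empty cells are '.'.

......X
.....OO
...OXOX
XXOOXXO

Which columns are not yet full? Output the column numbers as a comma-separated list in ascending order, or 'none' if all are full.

col 0: top cell = '.' → open
col 1: top cell = '.' → open
col 2: top cell = '.' → open
col 3: top cell = '.' → open
col 4: top cell = '.' → open
col 5: top cell = '.' → open
col 6: top cell = 'X' → FULL

Answer: 0,1,2,3,4,5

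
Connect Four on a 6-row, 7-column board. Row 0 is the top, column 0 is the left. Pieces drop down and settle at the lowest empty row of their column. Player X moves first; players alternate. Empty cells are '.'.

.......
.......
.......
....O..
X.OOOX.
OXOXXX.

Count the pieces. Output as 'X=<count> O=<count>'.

X=6 O=6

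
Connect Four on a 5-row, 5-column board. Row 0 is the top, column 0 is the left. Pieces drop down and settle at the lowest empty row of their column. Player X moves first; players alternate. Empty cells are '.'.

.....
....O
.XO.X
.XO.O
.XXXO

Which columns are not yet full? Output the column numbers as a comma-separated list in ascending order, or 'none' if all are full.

col 0: top cell = '.' → open
col 1: top cell = '.' → open
col 2: top cell = '.' → open
col 3: top cell = '.' → open
col 4: top cell = '.' → open

Answer: 0,1,2,3,4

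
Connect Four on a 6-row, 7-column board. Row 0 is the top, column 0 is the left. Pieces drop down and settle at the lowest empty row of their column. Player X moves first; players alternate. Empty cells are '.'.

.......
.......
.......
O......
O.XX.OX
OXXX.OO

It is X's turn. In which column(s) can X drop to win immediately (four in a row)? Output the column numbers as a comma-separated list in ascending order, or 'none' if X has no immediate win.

col 0: drop X → no win
col 1: drop X → no win
col 2: drop X → no win
col 3: drop X → no win
col 4: drop X → WIN!
col 5: drop X → no win
col 6: drop X → no win

Answer: 4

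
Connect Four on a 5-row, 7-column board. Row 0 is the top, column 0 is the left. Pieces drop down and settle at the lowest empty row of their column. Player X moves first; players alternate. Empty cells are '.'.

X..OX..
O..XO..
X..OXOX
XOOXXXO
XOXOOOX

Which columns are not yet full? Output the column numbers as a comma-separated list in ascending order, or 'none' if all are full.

col 0: top cell = 'X' → FULL
col 1: top cell = '.' → open
col 2: top cell = '.' → open
col 3: top cell = 'O' → FULL
col 4: top cell = 'X' → FULL
col 5: top cell = '.' → open
col 6: top cell = '.' → open

Answer: 1,2,5,6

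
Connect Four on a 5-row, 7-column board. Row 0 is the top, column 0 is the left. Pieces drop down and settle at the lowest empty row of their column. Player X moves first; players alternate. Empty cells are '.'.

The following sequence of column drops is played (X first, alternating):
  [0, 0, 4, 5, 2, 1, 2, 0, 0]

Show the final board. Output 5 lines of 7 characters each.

Answer: .......
X......
O......
O.X....
XOX.XO.

Derivation:
Move 1: X drops in col 0, lands at row 4
Move 2: O drops in col 0, lands at row 3
Move 3: X drops in col 4, lands at row 4
Move 4: O drops in col 5, lands at row 4
Move 5: X drops in col 2, lands at row 4
Move 6: O drops in col 1, lands at row 4
Move 7: X drops in col 2, lands at row 3
Move 8: O drops in col 0, lands at row 2
Move 9: X drops in col 0, lands at row 1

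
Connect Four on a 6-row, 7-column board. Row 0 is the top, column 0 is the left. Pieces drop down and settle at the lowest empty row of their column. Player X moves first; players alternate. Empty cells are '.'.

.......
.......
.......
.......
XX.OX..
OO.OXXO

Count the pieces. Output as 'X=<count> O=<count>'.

X=5 O=5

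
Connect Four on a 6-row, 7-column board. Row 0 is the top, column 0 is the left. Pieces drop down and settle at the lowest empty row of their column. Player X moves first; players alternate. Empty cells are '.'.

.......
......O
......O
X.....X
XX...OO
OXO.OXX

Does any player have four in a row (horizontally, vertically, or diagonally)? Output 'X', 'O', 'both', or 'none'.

none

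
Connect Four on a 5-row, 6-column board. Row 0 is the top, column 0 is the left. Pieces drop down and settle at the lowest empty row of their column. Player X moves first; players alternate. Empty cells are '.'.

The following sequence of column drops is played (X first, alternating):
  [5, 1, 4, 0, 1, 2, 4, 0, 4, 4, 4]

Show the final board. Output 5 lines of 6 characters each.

Move 1: X drops in col 5, lands at row 4
Move 2: O drops in col 1, lands at row 4
Move 3: X drops in col 4, lands at row 4
Move 4: O drops in col 0, lands at row 4
Move 5: X drops in col 1, lands at row 3
Move 6: O drops in col 2, lands at row 4
Move 7: X drops in col 4, lands at row 3
Move 8: O drops in col 0, lands at row 3
Move 9: X drops in col 4, lands at row 2
Move 10: O drops in col 4, lands at row 1
Move 11: X drops in col 4, lands at row 0

Answer: ....X.
....O.
....X.
OX..X.
OOO.XX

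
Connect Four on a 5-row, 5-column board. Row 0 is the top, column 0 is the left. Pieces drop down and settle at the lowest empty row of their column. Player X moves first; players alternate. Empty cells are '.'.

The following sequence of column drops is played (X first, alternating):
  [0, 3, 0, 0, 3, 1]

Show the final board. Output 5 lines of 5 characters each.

Move 1: X drops in col 0, lands at row 4
Move 2: O drops in col 3, lands at row 4
Move 3: X drops in col 0, lands at row 3
Move 4: O drops in col 0, lands at row 2
Move 5: X drops in col 3, lands at row 3
Move 6: O drops in col 1, lands at row 4

Answer: .....
.....
O....
X..X.
XO.O.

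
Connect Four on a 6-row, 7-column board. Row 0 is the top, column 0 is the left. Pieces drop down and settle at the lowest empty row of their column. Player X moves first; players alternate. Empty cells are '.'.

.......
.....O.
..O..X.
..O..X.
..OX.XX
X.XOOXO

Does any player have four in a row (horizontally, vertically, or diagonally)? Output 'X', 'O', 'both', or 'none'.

X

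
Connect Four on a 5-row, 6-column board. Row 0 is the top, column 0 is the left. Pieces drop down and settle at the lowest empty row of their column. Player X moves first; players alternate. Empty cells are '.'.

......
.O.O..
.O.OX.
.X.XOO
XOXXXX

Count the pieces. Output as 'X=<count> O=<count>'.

X=8 O=7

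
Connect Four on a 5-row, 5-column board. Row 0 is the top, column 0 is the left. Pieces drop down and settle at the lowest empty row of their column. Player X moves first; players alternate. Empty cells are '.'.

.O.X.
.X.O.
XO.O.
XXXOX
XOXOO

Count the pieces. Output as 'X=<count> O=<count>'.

X=9 O=8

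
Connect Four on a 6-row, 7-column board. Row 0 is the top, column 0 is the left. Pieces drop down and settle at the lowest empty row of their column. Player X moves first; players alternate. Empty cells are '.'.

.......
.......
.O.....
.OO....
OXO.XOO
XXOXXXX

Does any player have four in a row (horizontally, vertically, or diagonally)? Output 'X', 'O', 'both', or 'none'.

X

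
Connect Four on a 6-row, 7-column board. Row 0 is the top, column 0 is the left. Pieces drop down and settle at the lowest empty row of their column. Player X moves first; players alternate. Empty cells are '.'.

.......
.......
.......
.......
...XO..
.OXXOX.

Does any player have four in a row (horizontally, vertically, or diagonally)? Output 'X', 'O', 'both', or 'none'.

none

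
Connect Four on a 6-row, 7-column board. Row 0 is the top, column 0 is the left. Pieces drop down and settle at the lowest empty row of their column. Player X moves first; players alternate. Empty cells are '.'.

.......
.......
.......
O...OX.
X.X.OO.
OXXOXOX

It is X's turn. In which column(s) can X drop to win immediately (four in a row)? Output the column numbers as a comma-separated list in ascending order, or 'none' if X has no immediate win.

Answer: none

Derivation:
col 0: drop X → no win
col 1: drop X → no win
col 2: drop X → no win
col 3: drop X → no win
col 4: drop X → no win
col 5: drop X → no win
col 6: drop X → no win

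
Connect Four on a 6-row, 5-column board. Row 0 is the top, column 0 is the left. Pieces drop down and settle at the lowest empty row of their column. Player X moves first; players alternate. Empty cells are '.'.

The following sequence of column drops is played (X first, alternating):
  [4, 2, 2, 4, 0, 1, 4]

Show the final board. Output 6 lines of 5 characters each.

Answer: .....
.....
.....
....X
..X.O
XOO.X

Derivation:
Move 1: X drops in col 4, lands at row 5
Move 2: O drops in col 2, lands at row 5
Move 3: X drops in col 2, lands at row 4
Move 4: O drops in col 4, lands at row 4
Move 5: X drops in col 0, lands at row 5
Move 6: O drops in col 1, lands at row 5
Move 7: X drops in col 4, lands at row 3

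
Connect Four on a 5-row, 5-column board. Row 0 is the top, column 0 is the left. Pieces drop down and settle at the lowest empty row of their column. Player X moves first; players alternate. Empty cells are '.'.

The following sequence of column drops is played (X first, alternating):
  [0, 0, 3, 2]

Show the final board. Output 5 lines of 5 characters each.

Move 1: X drops in col 0, lands at row 4
Move 2: O drops in col 0, lands at row 3
Move 3: X drops in col 3, lands at row 4
Move 4: O drops in col 2, lands at row 4

Answer: .....
.....
.....
O....
X.OX.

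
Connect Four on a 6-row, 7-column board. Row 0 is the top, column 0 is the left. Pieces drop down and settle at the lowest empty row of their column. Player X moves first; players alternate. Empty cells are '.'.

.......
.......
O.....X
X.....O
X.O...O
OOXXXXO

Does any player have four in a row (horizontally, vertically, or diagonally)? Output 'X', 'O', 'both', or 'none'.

X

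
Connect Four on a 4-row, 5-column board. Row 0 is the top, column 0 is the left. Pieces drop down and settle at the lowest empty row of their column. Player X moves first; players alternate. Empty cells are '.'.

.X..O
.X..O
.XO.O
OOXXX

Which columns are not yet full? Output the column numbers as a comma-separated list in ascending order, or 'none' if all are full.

col 0: top cell = '.' → open
col 1: top cell = 'X' → FULL
col 2: top cell = '.' → open
col 3: top cell = '.' → open
col 4: top cell = 'O' → FULL

Answer: 0,2,3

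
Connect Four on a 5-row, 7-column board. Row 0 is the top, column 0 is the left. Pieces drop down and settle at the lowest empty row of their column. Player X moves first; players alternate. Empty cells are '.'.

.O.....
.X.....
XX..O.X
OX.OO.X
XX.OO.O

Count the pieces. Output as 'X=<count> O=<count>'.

X=8 O=8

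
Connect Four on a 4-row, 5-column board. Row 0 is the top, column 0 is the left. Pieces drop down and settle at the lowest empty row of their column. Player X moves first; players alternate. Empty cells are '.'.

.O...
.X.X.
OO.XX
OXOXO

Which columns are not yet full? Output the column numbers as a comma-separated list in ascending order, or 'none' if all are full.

Answer: 0,2,3,4

Derivation:
col 0: top cell = '.' → open
col 1: top cell = 'O' → FULL
col 2: top cell = '.' → open
col 3: top cell = '.' → open
col 4: top cell = '.' → open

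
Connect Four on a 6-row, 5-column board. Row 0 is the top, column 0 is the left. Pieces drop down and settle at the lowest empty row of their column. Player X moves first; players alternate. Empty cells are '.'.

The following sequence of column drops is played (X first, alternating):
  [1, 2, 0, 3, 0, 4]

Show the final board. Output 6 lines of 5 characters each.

Move 1: X drops in col 1, lands at row 5
Move 2: O drops in col 2, lands at row 5
Move 3: X drops in col 0, lands at row 5
Move 4: O drops in col 3, lands at row 5
Move 5: X drops in col 0, lands at row 4
Move 6: O drops in col 4, lands at row 5

Answer: .....
.....
.....
.....
X....
XXOOO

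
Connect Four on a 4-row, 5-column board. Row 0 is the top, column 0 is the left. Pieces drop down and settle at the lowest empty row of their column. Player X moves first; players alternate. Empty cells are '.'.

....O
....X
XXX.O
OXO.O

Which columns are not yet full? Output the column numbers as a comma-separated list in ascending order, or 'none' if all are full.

col 0: top cell = '.' → open
col 1: top cell = '.' → open
col 2: top cell = '.' → open
col 3: top cell = '.' → open
col 4: top cell = 'O' → FULL

Answer: 0,1,2,3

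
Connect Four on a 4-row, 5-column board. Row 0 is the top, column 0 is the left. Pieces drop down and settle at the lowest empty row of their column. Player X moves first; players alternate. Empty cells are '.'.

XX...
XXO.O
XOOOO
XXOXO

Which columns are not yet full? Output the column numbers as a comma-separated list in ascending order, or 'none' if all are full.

Answer: 2,3,4

Derivation:
col 0: top cell = 'X' → FULL
col 1: top cell = 'X' → FULL
col 2: top cell = '.' → open
col 3: top cell = '.' → open
col 4: top cell = '.' → open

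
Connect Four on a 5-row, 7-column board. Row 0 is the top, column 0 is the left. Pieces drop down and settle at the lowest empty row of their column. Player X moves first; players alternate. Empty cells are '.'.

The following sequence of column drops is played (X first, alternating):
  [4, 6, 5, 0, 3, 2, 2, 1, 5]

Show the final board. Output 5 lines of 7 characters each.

Answer: .......
.......
.......
..X..X.
OOOXXXO

Derivation:
Move 1: X drops in col 4, lands at row 4
Move 2: O drops in col 6, lands at row 4
Move 3: X drops in col 5, lands at row 4
Move 4: O drops in col 0, lands at row 4
Move 5: X drops in col 3, lands at row 4
Move 6: O drops in col 2, lands at row 4
Move 7: X drops in col 2, lands at row 3
Move 8: O drops in col 1, lands at row 4
Move 9: X drops in col 5, lands at row 3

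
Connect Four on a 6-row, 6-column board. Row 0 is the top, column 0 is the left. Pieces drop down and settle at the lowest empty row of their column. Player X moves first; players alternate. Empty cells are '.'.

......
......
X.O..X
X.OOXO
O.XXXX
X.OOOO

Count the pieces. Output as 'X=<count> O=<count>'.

X=9 O=9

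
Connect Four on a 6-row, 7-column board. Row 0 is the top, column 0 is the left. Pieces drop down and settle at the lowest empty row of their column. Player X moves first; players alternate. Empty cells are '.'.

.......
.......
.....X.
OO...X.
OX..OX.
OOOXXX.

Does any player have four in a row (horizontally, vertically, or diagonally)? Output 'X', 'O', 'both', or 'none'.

X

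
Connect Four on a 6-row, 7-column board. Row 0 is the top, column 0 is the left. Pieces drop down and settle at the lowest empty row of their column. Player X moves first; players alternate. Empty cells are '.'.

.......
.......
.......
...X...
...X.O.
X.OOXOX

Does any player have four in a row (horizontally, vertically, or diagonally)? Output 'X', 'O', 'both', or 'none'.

none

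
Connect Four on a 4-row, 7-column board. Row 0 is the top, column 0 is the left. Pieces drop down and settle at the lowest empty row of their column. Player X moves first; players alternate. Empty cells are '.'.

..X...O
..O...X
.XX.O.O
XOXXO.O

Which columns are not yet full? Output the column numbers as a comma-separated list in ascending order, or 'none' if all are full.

col 0: top cell = '.' → open
col 1: top cell = '.' → open
col 2: top cell = 'X' → FULL
col 3: top cell = '.' → open
col 4: top cell = '.' → open
col 5: top cell = '.' → open
col 6: top cell = 'O' → FULL

Answer: 0,1,3,4,5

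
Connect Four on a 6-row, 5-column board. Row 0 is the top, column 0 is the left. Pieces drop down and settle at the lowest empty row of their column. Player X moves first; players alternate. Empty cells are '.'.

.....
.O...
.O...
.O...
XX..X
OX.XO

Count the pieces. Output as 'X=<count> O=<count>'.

X=5 O=5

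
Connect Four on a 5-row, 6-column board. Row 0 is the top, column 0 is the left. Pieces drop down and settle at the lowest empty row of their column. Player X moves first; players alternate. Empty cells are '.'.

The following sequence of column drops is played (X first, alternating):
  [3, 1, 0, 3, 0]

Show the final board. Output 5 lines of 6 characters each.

Answer: ......
......
......
X..O..
XO.X..

Derivation:
Move 1: X drops in col 3, lands at row 4
Move 2: O drops in col 1, lands at row 4
Move 3: X drops in col 0, lands at row 4
Move 4: O drops in col 3, lands at row 3
Move 5: X drops in col 0, lands at row 3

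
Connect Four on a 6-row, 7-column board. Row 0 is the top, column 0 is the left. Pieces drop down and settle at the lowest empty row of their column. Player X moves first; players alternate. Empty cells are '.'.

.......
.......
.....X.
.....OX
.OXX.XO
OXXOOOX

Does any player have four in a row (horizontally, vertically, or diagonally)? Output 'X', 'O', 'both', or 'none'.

none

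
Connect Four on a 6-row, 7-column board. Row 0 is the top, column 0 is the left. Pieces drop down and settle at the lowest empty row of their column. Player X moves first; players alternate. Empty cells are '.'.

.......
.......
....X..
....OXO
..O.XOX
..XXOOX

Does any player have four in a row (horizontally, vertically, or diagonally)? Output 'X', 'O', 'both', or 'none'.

none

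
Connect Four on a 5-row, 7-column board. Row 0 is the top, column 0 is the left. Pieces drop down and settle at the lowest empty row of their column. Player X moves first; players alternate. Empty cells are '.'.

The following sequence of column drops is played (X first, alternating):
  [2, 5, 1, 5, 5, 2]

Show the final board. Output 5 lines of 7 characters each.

Answer: .......
.......
.....X.
..O..O.
.XX..O.

Derivation:
Move 1: X drops in col 2, lands at row 4
Move 2: O drops in col 5, lands at row 4
Move 3: X drops in col 1, lands at row 4
Move 4: O drops in col 5, lands at row 3
Move 5: X drops in col 5, lands at row 2
Move 6: O drops in col 2, lands at row 3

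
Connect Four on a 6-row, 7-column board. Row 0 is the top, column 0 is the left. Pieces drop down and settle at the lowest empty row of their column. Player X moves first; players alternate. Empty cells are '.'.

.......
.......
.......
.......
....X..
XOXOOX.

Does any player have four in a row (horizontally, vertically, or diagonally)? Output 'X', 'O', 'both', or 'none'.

none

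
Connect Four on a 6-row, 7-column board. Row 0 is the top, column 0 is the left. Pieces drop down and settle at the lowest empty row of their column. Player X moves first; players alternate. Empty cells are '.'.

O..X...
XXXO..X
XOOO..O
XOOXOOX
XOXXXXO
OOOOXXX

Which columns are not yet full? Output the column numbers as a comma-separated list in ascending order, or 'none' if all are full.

Answer: 1,2,4,5,6

Derivation:
col 0: top cell = 'O' → FULL
col 1: top cell = '.' → open
col 2: top cell = '.' → open
col 3: top cell = 'X' → FULL
col 4: top cell = '.' → open
col 5: top cell = '.' → open
col 6: top cell = '.' → open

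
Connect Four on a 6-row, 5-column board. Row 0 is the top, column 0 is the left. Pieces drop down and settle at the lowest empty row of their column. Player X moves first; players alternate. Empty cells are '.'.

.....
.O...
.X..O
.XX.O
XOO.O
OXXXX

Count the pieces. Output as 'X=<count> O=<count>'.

X=8 O=7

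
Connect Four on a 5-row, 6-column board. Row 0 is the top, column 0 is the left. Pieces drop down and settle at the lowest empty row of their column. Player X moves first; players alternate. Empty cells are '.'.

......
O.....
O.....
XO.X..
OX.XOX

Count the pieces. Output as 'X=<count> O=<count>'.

X=5 O=5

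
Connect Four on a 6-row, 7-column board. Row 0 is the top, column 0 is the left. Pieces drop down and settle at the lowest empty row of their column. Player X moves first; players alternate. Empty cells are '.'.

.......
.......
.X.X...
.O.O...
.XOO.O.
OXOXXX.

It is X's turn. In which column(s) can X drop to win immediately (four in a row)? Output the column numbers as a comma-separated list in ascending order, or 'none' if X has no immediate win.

col 0: drop X → no win
col 1: drop X → no win
col 2: drop X → no win
col 3: drop X → no win
col 4: drop X → no win
col 5: drop X → no win
col 6: drop X → WIN!

Answer: 6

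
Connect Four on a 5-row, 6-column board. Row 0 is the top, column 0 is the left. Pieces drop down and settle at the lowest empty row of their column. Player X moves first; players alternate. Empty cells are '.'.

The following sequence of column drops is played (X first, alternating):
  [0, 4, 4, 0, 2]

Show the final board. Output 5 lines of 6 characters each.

Answer: ......
......
......
O...X.
X.X.O.

Derivation:
Move 1: X drops in col 0, lands at row 4
Move 2: O drops in col 4, lands at row 4
Move 3: X drops in col 4, lands at row 3
Move 4: O drops in col 0, lands at row 3
Move 5: X drops in col 2, lands at row 4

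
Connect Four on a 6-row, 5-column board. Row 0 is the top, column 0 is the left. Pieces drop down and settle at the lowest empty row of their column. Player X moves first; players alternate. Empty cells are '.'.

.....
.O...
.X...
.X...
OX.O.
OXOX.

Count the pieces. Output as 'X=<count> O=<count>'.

X=5 O=5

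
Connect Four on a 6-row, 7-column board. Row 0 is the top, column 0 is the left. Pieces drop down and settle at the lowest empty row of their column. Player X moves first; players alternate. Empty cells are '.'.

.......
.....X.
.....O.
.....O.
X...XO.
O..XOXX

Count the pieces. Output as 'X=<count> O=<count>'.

X=6 O=5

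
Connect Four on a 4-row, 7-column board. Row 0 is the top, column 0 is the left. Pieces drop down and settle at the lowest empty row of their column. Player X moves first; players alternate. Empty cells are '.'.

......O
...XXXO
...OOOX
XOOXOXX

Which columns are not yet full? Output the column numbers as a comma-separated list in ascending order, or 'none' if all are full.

col 0: top cell = '.' → open
col 1: top cell = '.' → open
col 2: top cell = '.' → open
col 3: top cell = '.' → open
col 4: top cell = '.' → open
col 5: top cell = '.' → open
col 6: top cell = 'O' → FULL

Answer: 0,1,2,3,4,5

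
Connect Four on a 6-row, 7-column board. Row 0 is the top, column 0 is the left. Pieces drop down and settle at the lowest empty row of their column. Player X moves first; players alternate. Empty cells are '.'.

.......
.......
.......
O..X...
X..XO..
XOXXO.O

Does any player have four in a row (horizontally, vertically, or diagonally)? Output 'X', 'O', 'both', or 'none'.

none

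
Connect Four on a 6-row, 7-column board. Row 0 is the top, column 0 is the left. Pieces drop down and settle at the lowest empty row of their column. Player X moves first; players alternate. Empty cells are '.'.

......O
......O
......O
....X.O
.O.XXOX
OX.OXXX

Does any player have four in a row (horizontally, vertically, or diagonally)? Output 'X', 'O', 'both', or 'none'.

O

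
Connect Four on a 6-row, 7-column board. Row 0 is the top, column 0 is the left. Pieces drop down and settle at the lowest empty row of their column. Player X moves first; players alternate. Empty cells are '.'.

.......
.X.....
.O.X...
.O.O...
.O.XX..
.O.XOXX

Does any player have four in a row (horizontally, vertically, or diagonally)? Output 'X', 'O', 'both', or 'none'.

O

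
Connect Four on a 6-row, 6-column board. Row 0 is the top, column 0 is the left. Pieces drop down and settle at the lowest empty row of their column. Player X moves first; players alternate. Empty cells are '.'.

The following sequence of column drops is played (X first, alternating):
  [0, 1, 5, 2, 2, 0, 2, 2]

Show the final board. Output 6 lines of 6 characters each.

Move 1: X drops in col 0, lands at row 5
Move 2: O drops in col 1, lands at row 5
Move 3: X drops in col 5, lands at row 5
Move 4: O drops in col 2, lands at row 5
Move 5: X drops in col 2, lands at row 4
Move 6: O drops in col 0, lands at row 4
Move 7: X drops in col 2, lands at row 3
Move 8: O drops in col 2, lands at row 2

Answer: ......
......
..O...
..X...
O.X...
XOO..X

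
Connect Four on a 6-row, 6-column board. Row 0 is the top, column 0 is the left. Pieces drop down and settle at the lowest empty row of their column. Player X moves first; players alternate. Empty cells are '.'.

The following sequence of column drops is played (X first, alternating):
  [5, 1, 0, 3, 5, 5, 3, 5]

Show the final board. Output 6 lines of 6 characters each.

Answer: ......
......
.....O
.....O
...X.X
XO.O.X

Derivation:
Move 1: X drops in col 5, lands at row 5
Move 2: O drops in col 1, lands at row 5
Move 3: X drops in col 0, lands at row 5
Move 4: O drops in col 3, lands at row 5
Move 5: X drops in col 5, lands at row 4
Move 6: O drops in col 5, lands at row 3
Move 7: X drops in col 3, lands at row 4
Move 8: O drops in col 5, lands at row 2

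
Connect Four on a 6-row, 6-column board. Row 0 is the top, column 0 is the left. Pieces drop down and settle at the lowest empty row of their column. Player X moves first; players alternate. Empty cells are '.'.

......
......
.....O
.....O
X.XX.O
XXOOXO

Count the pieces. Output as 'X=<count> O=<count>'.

X=6 O=6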